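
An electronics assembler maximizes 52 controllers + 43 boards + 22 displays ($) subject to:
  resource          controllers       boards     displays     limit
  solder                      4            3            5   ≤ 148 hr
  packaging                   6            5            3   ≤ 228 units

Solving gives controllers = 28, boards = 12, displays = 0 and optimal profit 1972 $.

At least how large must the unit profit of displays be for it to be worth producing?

At the optimum: solder uses 148 of 148 (binding); packaging uses 228 of 228 (binding).
From A_Bᵀ y = c: 4·y_solder + 6·y_packaging = 52; 3·y_solder + 5·y_packaging = 43.
This yields shadow prices y_solder = 1, y_packaging = 8.
displays enters the basis when its profit ≥ yᵀa₃ = 1·5 + 8·3 = 29.

29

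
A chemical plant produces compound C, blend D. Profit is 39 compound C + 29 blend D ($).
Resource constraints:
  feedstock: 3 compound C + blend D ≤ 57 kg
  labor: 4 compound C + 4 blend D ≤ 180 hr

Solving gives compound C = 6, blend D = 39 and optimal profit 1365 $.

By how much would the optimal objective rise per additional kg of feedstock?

5

At the optimum: feedstock uses 57 of 57 (binding); labor uses 180 of 180 (binding).
From A_Bᵀ y = c: 3·y_feedstock + 4·y_labor = 39; 1·y_feedstock + 4·y_labor = 29.
Solving: y_feedstock = 5, y_labor = 6.
Shadow price of feedstock = 5.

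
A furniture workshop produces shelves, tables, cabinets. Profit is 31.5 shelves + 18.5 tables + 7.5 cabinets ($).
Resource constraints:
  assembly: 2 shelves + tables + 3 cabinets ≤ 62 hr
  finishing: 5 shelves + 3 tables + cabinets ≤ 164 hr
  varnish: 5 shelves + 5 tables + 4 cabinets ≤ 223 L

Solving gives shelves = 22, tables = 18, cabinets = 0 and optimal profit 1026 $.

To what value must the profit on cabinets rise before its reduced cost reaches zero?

Check each constraint at x*: assembly 62/62 (tight); finishing 164/164 (tight); varnish 200/223 (slack 23).
Since varnish is not tight, its dual is 0.
From A_Bᵀ y = c: 2·y_assembly + 5·y_finishing = 31.5; 1·y_assembly + 3·y_finishing = 18.5.
Solving: y_assembly = 2, y_finishing = 5.5.
cabinets enters the basis when its profit ≥ yᵀa₃ = 2·3 + 5.5·1 = 11.5.

11.5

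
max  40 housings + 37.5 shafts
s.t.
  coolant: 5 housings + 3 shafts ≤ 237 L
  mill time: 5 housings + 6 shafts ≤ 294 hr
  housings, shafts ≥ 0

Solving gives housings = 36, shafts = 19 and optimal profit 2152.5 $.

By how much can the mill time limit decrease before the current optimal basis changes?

Binding constraints: coolant, mill time. The basis is B = [[5,3],[5,6]] with det 15.
Per unit decrease in mill time, x* moves by d = (0.2, -0.3333).
The basis stays optimal until shafts reaches 0; allowable decrease = 57 hr.

57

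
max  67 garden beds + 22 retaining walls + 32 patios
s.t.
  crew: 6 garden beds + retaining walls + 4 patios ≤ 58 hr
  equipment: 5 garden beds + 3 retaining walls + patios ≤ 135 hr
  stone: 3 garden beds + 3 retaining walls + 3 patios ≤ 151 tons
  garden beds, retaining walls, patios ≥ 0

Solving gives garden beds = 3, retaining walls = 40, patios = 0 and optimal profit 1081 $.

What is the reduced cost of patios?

Binding: crew and equipment. Non-binding: stone (22 unused).
Slack constraints have shadow price 0 (complementary slackness).
Dual feasibility on the basic columns requires 6·y_crew + 5·y_equipment = 67, 1·y_crew + 3·y_equipment = 22.
→ y_crew = 7 and y_equipment = 5.
Reduced cost of patios: c₃ − yᵀa₃ = 32 − (7·4 + 5·1) = 32 − 33 = -1.

-1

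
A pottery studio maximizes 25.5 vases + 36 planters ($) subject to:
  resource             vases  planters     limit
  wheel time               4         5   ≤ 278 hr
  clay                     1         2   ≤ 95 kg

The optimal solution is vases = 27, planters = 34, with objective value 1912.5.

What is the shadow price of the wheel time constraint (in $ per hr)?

5

Both wheel time and clay are binding at x*.
From A_Bᵀ y = c: 4·y_wheel time + 1·y_clay = 25.5; 5·y_wheel time + 2·y_clay = 36.
Solving: y_wheel time = 5, y_clay = 5.5.
Shadow price of wheel time = 5.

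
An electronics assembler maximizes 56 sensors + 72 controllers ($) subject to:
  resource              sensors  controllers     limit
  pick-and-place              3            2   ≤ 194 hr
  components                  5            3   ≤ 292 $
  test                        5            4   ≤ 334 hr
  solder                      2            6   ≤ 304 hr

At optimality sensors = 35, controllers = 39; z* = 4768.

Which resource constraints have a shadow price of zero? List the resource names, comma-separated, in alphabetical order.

pick-and-place: 183/194 (slack 11)
components: 292/292 (binding)
test: 331/334 (slack 3)
solder: 304/304 (binding)
By complementary slackness, a constraint with positive slack has shadow price 0 → pick-and-place, test.

pick-and-place, test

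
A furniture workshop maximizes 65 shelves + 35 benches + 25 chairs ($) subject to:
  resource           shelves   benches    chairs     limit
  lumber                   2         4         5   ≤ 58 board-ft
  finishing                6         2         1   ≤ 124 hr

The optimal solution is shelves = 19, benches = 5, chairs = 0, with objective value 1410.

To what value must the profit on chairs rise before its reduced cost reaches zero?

Check each constraint at x*: lumber 58/58 (tight); finishing 124/124 (tight).
From A_Bᵀ y = c: 2·y_lumber + 6·y_finishing = 65; 4·y_lumber + 2·y_finishing = 35.
Solving: y_lumber = 4, y_finishing = 9.5.
chairs enters the basis when its profit ≥ yᵀa₃ = 4·5 + 9.5·1 = 29.5.

29.5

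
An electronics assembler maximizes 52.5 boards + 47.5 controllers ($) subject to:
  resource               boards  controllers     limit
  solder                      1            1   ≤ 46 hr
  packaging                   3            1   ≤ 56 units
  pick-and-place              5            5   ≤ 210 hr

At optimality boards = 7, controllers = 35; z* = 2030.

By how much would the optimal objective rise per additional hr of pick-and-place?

9

Binding: packaging and pick-and-place. Non-binding: solder (4 unused).
Since solder is not tight, its dual is 0.
The binding rows give the dual system: 3·y_packaging + 5·y_pick-and-place = 52.5 and 1·y_packaging + 5·y_pick-and-place = 47.5.
This yields shadow prices y_packaging = 2.5, y_pick-and-place = 9.
Shadow price of pick-and-place = 9.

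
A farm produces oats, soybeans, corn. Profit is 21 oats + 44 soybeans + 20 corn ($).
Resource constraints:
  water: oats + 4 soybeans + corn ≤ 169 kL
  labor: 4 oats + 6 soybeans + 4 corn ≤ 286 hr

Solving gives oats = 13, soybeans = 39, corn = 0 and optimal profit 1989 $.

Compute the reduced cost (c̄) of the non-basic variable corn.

-1

Both water and labor are binding at x*.
The binding rows give the dual system: 1·y_water + 4·y_labor = 21 and 4·y_water + 6·y_labor = 44.
Solving: y_water = 5, y_labor = 4.
Reduced cost of corn: c₃ − yᵀa₃ = 20 − (5·1 + 4·4) = 20 − 21 = -1.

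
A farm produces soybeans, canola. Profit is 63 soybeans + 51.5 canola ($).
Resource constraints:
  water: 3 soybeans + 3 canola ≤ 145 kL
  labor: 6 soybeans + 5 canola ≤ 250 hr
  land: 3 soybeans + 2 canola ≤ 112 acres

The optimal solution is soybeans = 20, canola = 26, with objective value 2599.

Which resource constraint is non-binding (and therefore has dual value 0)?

water: 138/145 (slack 7)
labor: 250/250 (binding)
land: 112/112 (binding)
By complementary slackness, a constraint with positive slack has shadow price 0 → water.

water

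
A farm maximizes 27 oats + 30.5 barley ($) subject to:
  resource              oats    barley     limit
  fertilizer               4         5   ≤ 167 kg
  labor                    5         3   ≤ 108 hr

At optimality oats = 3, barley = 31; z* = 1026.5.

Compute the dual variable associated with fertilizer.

Check each constraint at x*: fertilizer 167/167 (tight); labor 108/108 (tight).
The binding rows give the dual system: 4·y_fertilizer + 5·y_labor = 27 and 5·y_fertilizer + 3·y_labor = 30.5.
→ y_fertilizer = 5.5 and y_labor = 1.
Shadow price of fertilizer = 5.5.

5.5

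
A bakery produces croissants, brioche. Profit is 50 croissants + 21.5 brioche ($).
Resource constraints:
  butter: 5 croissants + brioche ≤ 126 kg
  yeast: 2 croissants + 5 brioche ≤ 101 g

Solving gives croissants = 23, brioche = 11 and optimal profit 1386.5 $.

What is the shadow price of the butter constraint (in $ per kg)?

At the optimum: butter uses 126 of 126 (binding); yeast uses 101 of 101 (binding).
Dual feasibility on the basic columns requires 5·y_butter + 2·y_yeast = 50, 1·y_butter + 5·y_yeast = 21.5.
→ y_butter = 9 and y_yeast = 2.5.
Shadow price of butter = 9.

9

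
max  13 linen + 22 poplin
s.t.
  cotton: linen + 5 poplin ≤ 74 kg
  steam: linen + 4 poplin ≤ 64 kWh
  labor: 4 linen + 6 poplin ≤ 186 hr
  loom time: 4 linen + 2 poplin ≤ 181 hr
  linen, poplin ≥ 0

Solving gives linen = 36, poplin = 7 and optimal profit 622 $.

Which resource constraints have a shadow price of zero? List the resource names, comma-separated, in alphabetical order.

cotton, loom time

cotton: 71/74 (slack 3)
steam: 64/64 (binding)
labor: 186/186 (binding)
loom time: 158/181 (slack 23)
By complementary slackness, a constraint with positive slack has shadow price 0 → cotton, loom time.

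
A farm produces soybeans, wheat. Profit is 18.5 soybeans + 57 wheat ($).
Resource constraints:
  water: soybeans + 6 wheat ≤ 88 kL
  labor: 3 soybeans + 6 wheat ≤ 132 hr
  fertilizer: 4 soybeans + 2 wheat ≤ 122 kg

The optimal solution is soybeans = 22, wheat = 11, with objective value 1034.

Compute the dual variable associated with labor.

At the optimum: water uses 88 of 88 (binding); labor uses 132 of 132 (binding); fertilizer uses 110 of 122 (slack = 12).
By complementary slackness, y = 0 for the non-binding constraint.
From A_Bᵀ y = c: 1·y_water + 3·y_labor = 18.5; 6·y_water + 6·y_labor = 57.
This yields shadow prices y_water = 5, y_labor = 4.5.
Shadow price of labor = 4.5.

4.5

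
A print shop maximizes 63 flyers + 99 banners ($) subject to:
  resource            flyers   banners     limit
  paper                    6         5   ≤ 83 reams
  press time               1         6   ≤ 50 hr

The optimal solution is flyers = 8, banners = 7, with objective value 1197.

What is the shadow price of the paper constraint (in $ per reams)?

Check each constraint at x*: paper 83/83 (tight); press time 50/50 (tight).
The binding rows give the dual system: 6·y_paper + 1·y_press time = 63 and 5·y_paper + 6·y_press time = 99.
→ y_paper = 9 and y_press time = 9.
Shadow price of paper = 9.

9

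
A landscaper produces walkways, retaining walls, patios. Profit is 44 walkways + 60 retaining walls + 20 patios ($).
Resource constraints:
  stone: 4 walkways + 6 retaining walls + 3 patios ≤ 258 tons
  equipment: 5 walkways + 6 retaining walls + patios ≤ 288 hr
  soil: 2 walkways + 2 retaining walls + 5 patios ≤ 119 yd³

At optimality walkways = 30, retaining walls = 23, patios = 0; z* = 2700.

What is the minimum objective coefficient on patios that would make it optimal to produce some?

Binding: stone and equipment. Non-binding: soil (13 unused).
By complementary slackness, y = 0 for the non-binding constraint.
Dual feasibility on the basic columns requires 4·y_stone + 5·y_equipment = 44, 6·y_stone + 6·y_equipment = 60.
Solving: y_stone = 6, y_equipment = 4.
patios enters the basis when its profit ≥ yᵀa₃ = 6·3 + 4·1 = 22.

22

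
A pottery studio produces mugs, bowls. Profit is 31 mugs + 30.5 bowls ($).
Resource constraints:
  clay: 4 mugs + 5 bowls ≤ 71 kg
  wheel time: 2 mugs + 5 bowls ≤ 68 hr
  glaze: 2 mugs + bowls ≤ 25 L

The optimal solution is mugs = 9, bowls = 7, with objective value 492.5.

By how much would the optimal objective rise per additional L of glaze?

5.5

Binding: clay and glaze. Non-binding: wheel time (15 unused).
Since wheel time is not tight, its dual is 0.
From A_Bᵀ y = c: 4·y_clay + 2·y_glaze = 31; 5·y_clay + 1·y_glaze = 30.5.
Solving: y_clay = 5, y_glaze = 5.5.
Shadow price of glaze = 5.5.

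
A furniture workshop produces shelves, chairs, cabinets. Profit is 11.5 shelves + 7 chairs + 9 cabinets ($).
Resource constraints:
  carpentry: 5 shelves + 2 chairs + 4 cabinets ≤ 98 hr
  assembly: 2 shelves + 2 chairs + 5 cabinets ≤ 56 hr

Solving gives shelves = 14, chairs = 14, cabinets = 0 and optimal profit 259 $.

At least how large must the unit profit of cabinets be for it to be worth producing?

Both carpentry and assembly are binding at x*.
Dual feasibility on the basic columns requires 5·y_carpentry + 2·y_assembly = 11.5, 2·y_carpentry + 2·y_assembly = 7.
Solving: y_carpentry = 1.5, y_assembly = 2.
cabinets enters the basis when its profit ≥ yᵀa₃ = 1.5·4 + 2·5 = 16.

16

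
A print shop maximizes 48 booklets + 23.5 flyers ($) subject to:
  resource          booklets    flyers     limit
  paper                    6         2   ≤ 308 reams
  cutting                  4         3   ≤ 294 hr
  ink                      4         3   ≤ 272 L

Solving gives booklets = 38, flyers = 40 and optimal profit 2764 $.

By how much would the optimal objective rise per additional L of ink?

Binding: paper and ink. Non-binding: cutting (22 unused).
By complementary slackness, y = 0 for the non-binding constraint.
The binding rows give the dual system: 6·y_paper + 4·y_ink = 48 and 2·y_paper + 3·y_ink = 23.5.
This yields shadow prices y_paper = 5, y_ink = 4.5.
Shadow price of ink = 4.5.

4.5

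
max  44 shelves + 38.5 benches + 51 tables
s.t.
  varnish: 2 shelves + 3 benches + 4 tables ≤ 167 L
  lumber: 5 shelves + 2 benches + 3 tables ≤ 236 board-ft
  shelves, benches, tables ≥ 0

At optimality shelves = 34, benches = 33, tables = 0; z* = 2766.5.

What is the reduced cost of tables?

Check each constraint at x*: varnish 167/167 (tight); lumber 236/236 (tight).
Dual feasibility on the basic columns requires 2·y_varnish + 5·y_lumber = 44, 3·y_varnish + 2·y_lumber = 38.5.
→ y_varnish = 9.5 and y_lumber = 5.
Reduced cost of tables: c₃ − yᵀa₃ = 51 − (9.5·4 + 5·3) = 51 − 53 = -2.

-2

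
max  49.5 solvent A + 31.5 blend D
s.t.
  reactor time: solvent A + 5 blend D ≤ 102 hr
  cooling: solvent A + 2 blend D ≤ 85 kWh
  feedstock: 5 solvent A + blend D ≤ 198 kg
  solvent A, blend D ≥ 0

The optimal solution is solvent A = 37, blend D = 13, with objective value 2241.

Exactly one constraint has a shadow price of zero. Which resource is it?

cooling

reactor time: 102/102 (binding)
cooling: 63/85 (slack 22)
feedstock: 198/198 (binding)
By complementary slackness, a constraint with positive slack has shadow price 0 → cooling.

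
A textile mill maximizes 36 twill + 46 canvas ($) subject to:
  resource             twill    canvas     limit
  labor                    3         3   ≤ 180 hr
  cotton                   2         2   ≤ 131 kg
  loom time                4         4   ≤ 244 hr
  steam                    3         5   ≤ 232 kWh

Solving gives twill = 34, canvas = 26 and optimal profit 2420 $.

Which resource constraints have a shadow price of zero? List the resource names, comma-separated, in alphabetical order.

labor: 180/180 (binding)
cotton: 120/131 (slack 11)
loom time: 240/244 (slack 4)
steam: 232/232 (binding)
By complementary slackness, a constraint with positive slack has shadow price 0 → cotton, loom time.

cotton, loom time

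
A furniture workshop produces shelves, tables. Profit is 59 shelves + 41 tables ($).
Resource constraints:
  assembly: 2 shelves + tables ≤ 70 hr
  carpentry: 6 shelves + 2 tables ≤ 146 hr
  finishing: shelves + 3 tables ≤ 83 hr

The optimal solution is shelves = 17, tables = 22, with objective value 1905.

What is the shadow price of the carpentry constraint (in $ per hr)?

8.5

Check each constraint at x*: assembly 56/70 (slack 14); carpentry 146/146 (tight); finishing 83/83 (tight).
Since assembly is not tight, its dual is 0.
The binding rows give the dual system: 6·y_carpentry + 1·y_finishing = 59 and 2·y_carpentry + 3·y_finishing = 41.
Solving: y_carpentry = 8.5, y_finishing = 8.
Shadow price of carpentry = 8.5.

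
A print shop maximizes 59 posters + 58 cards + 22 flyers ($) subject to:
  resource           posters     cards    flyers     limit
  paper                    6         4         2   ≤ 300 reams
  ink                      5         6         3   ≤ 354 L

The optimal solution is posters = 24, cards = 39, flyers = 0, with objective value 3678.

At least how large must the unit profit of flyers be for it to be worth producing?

Check each constraint at x*: paper 300/300 (tight); ink 354/354 (tight).
From A_Bᵀ y = c: 6·y_paper + 5·y_ink = 59; 4·y_paper + 6·y_ink = 58.
Solving: y_paper = 4, y_ink = 7.
flyers enters the basis when its profit ≥ yᵀa₃ = 4·2 + 7·3 = 29.

29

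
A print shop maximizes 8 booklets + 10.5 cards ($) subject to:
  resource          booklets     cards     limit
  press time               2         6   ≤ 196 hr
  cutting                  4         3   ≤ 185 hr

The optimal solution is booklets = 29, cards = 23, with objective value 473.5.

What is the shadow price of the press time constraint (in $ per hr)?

Both press time and cutting are binding at x*.
From A_Bᵀ y = c: 2·y_press time + 4·y_cutting = 8; 6·y_press time + 3·y_cutting = 10.5.
This yields shadow prices y_press time = 1, y_cutting = 1.5.
Shadow price of press time = 1.

1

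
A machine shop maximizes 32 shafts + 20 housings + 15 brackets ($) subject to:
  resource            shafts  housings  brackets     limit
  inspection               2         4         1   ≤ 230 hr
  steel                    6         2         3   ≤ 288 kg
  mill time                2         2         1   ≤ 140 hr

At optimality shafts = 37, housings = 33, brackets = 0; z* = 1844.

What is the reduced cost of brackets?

-1

Check each constraint at x*: inspection 206/230 (slack 24); steel 288/288 (tight); mill time 140/140 (tight).
Slack constraints have shadow price 0 (complementary slackness).
From A_Bᵀ y = c: 6·y_steel + 2·y_mill time = 32; 2·y_steel + 2·y_mill time = 20.
This yields shadow prices y_steel = 3, y_mill time = 7.
Reduced cost of brackets: c₃ − yᵀa₃ = 15 − (3·3 + 7·1) = 15 − 16 = -1.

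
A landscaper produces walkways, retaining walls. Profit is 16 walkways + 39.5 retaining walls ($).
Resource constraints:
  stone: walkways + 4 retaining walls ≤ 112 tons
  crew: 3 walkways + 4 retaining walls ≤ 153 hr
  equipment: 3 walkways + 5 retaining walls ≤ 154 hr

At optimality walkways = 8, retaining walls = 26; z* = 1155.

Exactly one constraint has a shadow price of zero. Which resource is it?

crew

stone: 112/112 (binding)
crew: 128/153 (slack 25)
equipment: 154/154 (binding)
By complementary slackness, a constraint with positive slack has shadow price 0 → crew.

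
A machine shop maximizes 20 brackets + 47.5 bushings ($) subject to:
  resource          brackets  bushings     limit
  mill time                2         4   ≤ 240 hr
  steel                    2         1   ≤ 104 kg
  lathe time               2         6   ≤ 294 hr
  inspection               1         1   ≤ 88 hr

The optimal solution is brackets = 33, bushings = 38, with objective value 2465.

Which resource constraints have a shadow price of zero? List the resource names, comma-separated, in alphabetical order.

inspection, mill time

mill time: 218/240 (slack 22)
steel: 104/104 (binding)
lathe time: 294/294 (binding)
inspection: 71/88 (slack 17)
By complementary slackness, a constraint with positive slack has shadow price 0 → inspection, mill time.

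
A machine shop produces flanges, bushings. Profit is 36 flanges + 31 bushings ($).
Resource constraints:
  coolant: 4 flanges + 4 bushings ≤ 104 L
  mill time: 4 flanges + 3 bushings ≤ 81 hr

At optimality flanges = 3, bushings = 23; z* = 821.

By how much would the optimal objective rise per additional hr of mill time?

Check each constraint at x*: coolant 104/104 (tight); mill time 81/81 (tight).
The binding rows give the dual system: 4·y_coolant + 4·y_mill time = 36 and 4·y_coolant + 3·y_mill time = 31.
This yields shadow prices y_coolant = 4, y_mill time = 5.
Shadow price of mill time = 5.

5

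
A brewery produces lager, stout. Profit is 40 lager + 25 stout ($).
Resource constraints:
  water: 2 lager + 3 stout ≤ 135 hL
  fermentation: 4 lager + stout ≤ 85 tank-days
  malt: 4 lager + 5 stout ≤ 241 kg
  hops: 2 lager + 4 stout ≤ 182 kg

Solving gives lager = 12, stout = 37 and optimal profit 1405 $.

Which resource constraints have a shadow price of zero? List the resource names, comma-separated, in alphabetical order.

water: 135/135 (binding)
fermentation: 85/85 (binding)
malt: 233/241 (slack 8)
hops: 172/182 (slack 10)
By complementary slackness, a constraint with positive slack has shadow price 0 → hops, malt.

hops, malt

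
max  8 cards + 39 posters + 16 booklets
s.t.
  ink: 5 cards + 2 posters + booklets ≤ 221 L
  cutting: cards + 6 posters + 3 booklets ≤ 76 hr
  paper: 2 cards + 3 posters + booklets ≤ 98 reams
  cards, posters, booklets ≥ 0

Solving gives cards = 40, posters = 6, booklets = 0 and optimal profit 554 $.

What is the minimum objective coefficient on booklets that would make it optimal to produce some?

At the optimum: ink uses 212 of 221 (slack = 9); cutting uses 76 of 76 (binding); paper uses 98 of 98 (binding).
Since ink is not tight, its dual is 0.
From A_Bᵀ y = c: 1·y_cutting + 2·y_paper = 8; 6·y_cutting + 3·y_paper = 39.
Solving: y_cutting = 6, y_paper = 1.
booklets enters the basis when its profit ≥ yᵀa₃ = 6·3 + 1·1 = 19.

19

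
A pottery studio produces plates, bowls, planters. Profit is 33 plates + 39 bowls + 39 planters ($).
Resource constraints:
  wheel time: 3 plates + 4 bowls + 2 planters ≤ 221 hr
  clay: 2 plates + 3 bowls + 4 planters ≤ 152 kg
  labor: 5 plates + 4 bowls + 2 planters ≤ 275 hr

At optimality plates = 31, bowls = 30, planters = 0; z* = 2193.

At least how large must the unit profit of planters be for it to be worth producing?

42

Check each constraint at x*: wheel time 213/221 (slack 8); clay 152/152 (tight); labor 275/275 (tight).
Since wheel time is not tight, its dual is 0.
From A_Bᵀ y = c: 2·y_clay + 5·y_labor = 33; 3·y_clay + 4·y_labor = 39.
Solving: y_clay = 9, y_labor = 3.
planters enters the basis when its profit ≥ yᵀa₃ = 9·4 + 3·2 = 42.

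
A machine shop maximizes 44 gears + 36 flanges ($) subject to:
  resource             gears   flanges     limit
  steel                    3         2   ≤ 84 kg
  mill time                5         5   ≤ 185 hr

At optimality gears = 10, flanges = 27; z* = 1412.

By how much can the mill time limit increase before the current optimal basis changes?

Binding constraints: steel, mill time. The basis is B = [[3,2],[5,5]] with det 5.
Per unit increase in mill time, x* moves by d = (-0.4, 0.6).
The basis stays optimal until gears reaches 0; allowable increase = 25 hr.

25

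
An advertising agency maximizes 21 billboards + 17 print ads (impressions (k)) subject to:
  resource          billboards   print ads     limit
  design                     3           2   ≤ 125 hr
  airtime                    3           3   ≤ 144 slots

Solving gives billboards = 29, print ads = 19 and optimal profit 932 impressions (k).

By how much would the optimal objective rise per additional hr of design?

Both design and airtime are binding at x*.
The binding rows give the dual system: 3·y_design + 3·y_airtime = 21 and 2·y_design + 3·y_airtime = 17.
Solving: y_design = 4, y_airtime = 3.
Shadow price of design = 4.

4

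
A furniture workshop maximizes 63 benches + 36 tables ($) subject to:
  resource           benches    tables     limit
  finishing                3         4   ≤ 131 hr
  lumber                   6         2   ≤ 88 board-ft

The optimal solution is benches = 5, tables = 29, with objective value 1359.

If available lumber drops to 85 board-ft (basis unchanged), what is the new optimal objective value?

At the optimum: finishing uses 131 of 131 (binding); lumber uses 88 of 88 (binding).
The binding rows give the dual system: 3·y_finishing + 6·y_lumber = 63 and 4·y_finishing + 2·y_lumber = 36.
→ y_finishing = 5 and y_lumber = 8.
Δz = y_lumber·Δb = 8 × (-3) = -24, so new z* = 1359 − 24 = 1335.

1335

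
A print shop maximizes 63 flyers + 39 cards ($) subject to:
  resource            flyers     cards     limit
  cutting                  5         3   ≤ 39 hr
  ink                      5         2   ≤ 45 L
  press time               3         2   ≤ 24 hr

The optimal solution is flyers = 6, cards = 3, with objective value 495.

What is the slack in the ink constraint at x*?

ink used = 5·6 + 2·3 = 36; slack = 45 − 36 = 9.

9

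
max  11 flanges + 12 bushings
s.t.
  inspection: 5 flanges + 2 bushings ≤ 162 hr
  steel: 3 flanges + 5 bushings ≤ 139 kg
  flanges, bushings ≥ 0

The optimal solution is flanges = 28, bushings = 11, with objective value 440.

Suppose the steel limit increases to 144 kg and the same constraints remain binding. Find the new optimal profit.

At the optimum: inspection uses 162 of 162 (binding); steel uses 139 of 139 (binding).
Dual feasibility on the basic columns requires 5·y_inspection + 3·y_steel = 11, 2·y_inspection + 5·y_steel = 12.
Solving: y_inspection = 1, y_steel = 2.
Δz = y_steel·Δb = 2 × (5) = 10, so new z* = 440 + 10 = 450.

450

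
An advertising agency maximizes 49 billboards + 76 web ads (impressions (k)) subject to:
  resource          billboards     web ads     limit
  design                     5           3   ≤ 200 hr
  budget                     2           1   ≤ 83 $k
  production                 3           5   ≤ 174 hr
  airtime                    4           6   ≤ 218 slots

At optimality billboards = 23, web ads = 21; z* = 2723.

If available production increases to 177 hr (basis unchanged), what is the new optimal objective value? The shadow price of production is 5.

Δb = 3, so new z* = 2723 + (5)·(3) = 2723 + 15 = 2738.

2738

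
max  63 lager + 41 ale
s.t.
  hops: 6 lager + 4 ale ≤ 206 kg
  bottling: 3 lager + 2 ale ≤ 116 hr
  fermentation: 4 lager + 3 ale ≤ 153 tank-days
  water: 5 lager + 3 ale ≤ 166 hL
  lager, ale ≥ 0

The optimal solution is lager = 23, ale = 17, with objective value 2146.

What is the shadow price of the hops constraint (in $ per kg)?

8

At the optimum: hops uses 206 of 206 (binding); bottling uses 103 of 116 (slack = 13); fermentation uses 143 of 153 (slack = 10); water uses 166 of 166 (binding).
Since bottling, fermentation are not tight, their duals are 0.
From A_Bᵀ y = c: 6·y_hops + 5·y_water = 63; 4·y_hops + 3·y_water = 41.
→ y_hops = 8 and y_water = 3.
Shadow price of hops = 8.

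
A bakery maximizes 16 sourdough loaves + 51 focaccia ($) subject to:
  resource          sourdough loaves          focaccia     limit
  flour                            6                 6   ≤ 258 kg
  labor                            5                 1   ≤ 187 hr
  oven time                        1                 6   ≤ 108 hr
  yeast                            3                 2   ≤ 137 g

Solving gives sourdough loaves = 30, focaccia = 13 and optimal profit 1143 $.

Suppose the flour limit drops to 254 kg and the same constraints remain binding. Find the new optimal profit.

1137

Check each constraint at x*: flour 258/258 (tight); labor 163/187 (slack 24); oven time 108/108 (tight); yeast 116/137 (slack 21).
Slack constraints have shadow price 0 (complementary slackness).
Dual feasibility on the basic columns requires 6·y_flour + 1·y_oven time = 16, 6·y_flour + 6·y_oven time = 51.
→ y_flour = 1.5 and y_oven time = 7.
Δz = y_flour·Δb = 1.5 × (-4) = -6, so new z* = 1143 − 6 = 1137.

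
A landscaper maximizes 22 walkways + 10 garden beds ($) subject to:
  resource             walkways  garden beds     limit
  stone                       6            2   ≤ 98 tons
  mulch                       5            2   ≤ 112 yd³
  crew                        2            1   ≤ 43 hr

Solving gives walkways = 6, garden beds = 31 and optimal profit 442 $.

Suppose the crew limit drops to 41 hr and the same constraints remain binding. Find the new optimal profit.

426

At the optimum: stone uses 98 of 98 (binding); mulch uses 92 of 112 (slack = 20); crew uses 43 of 43 (binding).
Since mulch is not tight, its dual is 0.
From A_Bᵀ y = c: 6·y_stone + 2·y_crew = 22; 2·y_stone + 1·y_crew = 10.
→ y_stone = 1 and y_crew = 8.
Δz = y_crew·Δb = 8 × (-2) = -16, so new z* = 442 − 16 = 426.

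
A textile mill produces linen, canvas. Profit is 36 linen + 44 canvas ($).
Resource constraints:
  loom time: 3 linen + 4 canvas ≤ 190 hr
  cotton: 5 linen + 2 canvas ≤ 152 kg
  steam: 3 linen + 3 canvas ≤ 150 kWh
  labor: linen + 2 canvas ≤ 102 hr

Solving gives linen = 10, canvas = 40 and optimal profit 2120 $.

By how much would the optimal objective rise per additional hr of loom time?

Binding: loom time and steam. Non-binding: cotton (22 unused), labor (12 unused).
By complementary slackness, y = 0 for the non-binding constraints.
The binding rows give the dual system: 3·y_loom time + 3·y_steam = 36 and 4·y_loom time + 3·y_steam = 44.
→ y_loom time = 8 and y_steam = 4.
Shadow price of loom time = 8.

8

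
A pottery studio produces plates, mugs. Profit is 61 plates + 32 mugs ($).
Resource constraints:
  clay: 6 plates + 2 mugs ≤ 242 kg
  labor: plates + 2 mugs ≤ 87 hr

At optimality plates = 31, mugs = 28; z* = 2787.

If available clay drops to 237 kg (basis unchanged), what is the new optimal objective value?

2742

At the optimum: clay uses 242 of 242 (binding); labor uses 87 of 87 (binding).
From A_Bᵀ y = c: 6·y_clay + 1·y_labor = 61; 2·y_clay + 2·y_labor = 32.
This yields shadow prices y_clay = 9, y_labor = 7.
Δz = y_clay·Δb = 9 × (-5) = -45, so new z* = 2787 − 45 = 2742.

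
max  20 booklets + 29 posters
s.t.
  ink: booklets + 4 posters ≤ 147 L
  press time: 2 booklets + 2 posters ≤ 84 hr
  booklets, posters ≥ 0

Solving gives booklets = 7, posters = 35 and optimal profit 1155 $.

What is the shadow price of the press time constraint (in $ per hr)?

Check each constraint at x*: ink 147/147 (tight); press time 84/84 (tight).
Dual feasibility on the basic columns requires 1·y_ink + 2·y_press time = 20, 4·y_ink + 2·y_press time = 29.
→ y_ink = 3 and y_press time = 8.5.
Shadow price of press time = 8.5.

8.5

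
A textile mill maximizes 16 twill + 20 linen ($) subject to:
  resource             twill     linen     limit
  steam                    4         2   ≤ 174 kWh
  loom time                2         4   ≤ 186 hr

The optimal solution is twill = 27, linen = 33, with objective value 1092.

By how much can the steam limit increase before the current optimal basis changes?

198

Binding constraints: steam, loom time. The basis is B = [[4,2],[2,4]] with det 12.
Per unit increase in steam, x* moves by d = (0.3333, -0.1667).
The basis stays optimal until linen reaches 0; allowable increase = 198 kWh.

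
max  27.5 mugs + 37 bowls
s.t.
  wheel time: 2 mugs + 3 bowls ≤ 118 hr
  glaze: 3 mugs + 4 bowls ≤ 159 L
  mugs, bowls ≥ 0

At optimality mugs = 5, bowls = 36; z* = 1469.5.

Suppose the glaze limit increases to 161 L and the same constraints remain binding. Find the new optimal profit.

1486.5

Check each constraint at x*: wheel time 118/118 (tight); glaze 159/159 (tight).
From A_Bᵀ y = c: 2·y_wheel time + 3·y_glaze = 27.5; 3·y_wheel time + 4·y_glaze = 37.
→ y_wheel time = 1 and y_glaze = 8.5.
Δz = y_glaze·Δb = 8.5 × (2) = 17, so new z* = 1469.5 + 17 = 1486.5.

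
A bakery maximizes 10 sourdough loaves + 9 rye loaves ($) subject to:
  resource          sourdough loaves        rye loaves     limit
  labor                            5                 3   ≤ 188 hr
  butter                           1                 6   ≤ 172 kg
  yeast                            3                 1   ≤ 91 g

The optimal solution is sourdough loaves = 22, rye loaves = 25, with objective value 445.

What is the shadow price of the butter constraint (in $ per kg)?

1

Binding: butter and yeast. Non-binding: labor (3 unused).
Since labor is not tight, its dual is 0.
From A_Bᵀ y = c: 1·y_butter + 3·y_yeast = 10; 6·y_butter + 1·y_yeast = 9.
→ y_butter = 1 and y_yeast = 3.
Shadow price of butter = 1.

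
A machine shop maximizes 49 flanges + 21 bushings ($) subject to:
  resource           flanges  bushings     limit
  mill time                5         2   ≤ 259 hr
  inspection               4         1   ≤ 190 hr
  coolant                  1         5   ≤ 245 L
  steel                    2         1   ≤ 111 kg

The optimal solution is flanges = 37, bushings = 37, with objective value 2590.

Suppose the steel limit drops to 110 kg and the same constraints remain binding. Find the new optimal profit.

Check each constraint at x*: mill time 259/259 (tight); inspection 185/190 (slack 5); coolant 222/245 (slack 23); steel 111/111 (tight).
Since inspection, coolant are not tight, their duals are 0.
The binding rows give the dual system: 5·y_mill time + 2·y_steel = 49 and 2·y_mill time + 1·y_steel = 21.
Solving: y_mill time = 7, y_steel = 7.
Δz = y_steel·Δb = 7 × (-1) = -7, so new z* = 2590 − 7 = 2583.

2583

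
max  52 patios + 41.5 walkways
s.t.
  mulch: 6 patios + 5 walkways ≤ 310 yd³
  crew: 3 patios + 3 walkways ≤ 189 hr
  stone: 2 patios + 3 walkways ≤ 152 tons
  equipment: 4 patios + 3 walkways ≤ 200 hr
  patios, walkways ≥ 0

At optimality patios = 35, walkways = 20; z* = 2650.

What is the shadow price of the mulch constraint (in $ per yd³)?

5

Check each constraint at x*: mulch 310/310 (tight); crew 165/189 (slack 24); stone 130/152 (slack 22); equipment 200/200 (tight).
Since crew, stone are not tight, their duals are 0.
The binding rows give the dual system: 6·y_mulch + 4·y_equipment = 52 and 5·y_mulch + 3·y_equipment = 41.5.
→ y_mulch = 5 and y_equipment = 5.5.
Shadow price of mulch = 5.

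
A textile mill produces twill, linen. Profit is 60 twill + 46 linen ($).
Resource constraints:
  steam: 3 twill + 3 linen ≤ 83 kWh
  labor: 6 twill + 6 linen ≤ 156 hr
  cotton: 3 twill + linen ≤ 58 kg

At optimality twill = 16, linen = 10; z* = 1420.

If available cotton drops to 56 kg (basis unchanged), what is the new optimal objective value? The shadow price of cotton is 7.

1406

Δb = -2, so new z* = 1420 + (7)·(-2) = 1420 − 14 = 1406.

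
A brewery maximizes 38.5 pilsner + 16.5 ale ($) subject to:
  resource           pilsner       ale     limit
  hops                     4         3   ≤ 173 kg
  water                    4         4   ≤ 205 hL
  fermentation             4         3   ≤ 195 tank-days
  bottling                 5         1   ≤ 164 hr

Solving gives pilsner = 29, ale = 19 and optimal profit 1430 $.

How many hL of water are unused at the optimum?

water used = 4·29 + 4·19 = 192; slack = 205 − 192 = 13.

13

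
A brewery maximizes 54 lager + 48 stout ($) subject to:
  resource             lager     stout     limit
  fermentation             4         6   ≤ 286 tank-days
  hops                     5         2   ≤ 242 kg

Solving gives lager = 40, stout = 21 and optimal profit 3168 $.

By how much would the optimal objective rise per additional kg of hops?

At the optimum: fermentation uses 286 of 286 (binding); hops uses 242 of 242 (binding).
Dual feasibility on the basic columns requires 4·y_fermentation + 5·y_hops = 54, 6·y_fermentation + 2·y_hops = 48.
This yields shadow prices y_fermentation = 6, y_hops = 6.
Shadow price of hops = 6.

6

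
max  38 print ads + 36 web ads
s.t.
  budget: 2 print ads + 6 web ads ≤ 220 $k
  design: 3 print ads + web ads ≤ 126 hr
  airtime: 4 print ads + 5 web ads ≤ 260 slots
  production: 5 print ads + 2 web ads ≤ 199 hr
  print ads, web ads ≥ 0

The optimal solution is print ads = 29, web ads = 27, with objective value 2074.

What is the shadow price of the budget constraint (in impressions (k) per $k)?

4

Check each constraint at x*: budget 220/220 (tight); design 114/126 (slack 12); airtime 251/260 (slack 9); production 199/199 (tight).
Slack constraints have shadow price 0 (complementary slackness).
From A_Bᵀ y = c: 2·y_budget + 5·y_production = 38; 6·y_budget + 2·y_production = 36.
This yields shadow prices y_budget = 4, y_production = 6.
Shadow price of budget = 4.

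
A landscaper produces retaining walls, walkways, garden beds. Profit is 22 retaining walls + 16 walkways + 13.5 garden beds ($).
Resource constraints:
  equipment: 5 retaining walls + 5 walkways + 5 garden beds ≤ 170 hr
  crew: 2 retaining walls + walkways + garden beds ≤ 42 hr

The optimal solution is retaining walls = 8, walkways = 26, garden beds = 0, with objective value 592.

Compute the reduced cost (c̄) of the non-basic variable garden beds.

At the optimum: equipment uses 170 of 170 (binding); crew uses 42 of 42 (binding).
The binding rows give the dual system: 5·y_equipment + 2·y_crew = 22 and 5·y_equipment + 1·y_crew = 16.
→ y_equipment = 2 and y_crew = 6.
Reduced cost of garden beds: c₃ − yᵀa₃ = 13.5 − (2·5 + 6·1) = 13.5 − 16 = -2.5.

-2.5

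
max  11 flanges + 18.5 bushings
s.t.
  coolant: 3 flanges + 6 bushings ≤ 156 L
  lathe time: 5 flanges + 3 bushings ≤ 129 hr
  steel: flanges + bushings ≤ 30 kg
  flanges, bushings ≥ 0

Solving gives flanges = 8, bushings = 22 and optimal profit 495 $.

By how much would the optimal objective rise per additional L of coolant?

Binding: coolant and steel. Non-binding: lathe time (23 unused).
Since lathe time is not tight, its dual is 0.
The binding rows give the dual system: 3·y_coolant + 1·y_steel = 11 and 6·y_coolant + 1·y_steel = 18.5.
→ y_coolant = 2.5 and y_steel = 3.5.
Shadow price of coolant = 2.5.

2.5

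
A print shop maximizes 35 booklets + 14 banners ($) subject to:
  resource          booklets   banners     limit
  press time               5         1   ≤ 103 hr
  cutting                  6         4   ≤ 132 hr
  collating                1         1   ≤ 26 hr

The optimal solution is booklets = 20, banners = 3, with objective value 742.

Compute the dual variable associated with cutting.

2.5

Binding: press time and cutting. Non-binding: collating (3 unused).
Since collating is not tight, its dual is 0.
The binding rows give the dual system: 5·y_press time + 6·y_cutting = 35 and 1·y_press time + 4·y_cutting = 14.
Solving: y_press time = 4, y_cutting = 2.5.
Shadow price of cutting = 2.5.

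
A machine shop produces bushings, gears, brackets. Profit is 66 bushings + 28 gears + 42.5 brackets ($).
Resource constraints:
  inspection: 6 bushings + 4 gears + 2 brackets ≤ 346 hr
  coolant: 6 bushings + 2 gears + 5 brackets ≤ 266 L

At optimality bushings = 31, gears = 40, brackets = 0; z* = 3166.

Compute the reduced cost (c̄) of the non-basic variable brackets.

-3.5

Both inspection and coolant are binding at x*.
The binding rows give the dual system: 6·y_inspection + 6·y_coolant = 66 and 4·y_inspection + 2·y_coolant = 28.
This yields shadow prices y_inspection = 3, y_coolant = 8.
Reduced cost of brackets: c₃ − yᵀa₃ = 42.5 − (3·2 + 8·5) = 42.5 − 46 = -3.5.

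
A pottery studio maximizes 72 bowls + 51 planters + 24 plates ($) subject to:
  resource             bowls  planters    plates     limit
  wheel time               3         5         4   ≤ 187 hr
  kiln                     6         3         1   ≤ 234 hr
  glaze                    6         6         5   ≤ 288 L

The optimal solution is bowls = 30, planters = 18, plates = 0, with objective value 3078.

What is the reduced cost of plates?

-8

Binding: kiln and glaze. Non-binding: wheel time (7 unused).
By complementary slackness, y = 0 for the non-binding constraint.
From A_Bᵀ y = c: 6·y_kiln + 6·y_glaze = 72; 3·y_kiln + 6·y_glaze = 51.
Solving: y_kiln = 7, y_glaze = 5.
Reduced cost of plates: c₃ − yᵀa₃ = 24 − (7·1 + 5·5) = 24 − 32 = -8.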